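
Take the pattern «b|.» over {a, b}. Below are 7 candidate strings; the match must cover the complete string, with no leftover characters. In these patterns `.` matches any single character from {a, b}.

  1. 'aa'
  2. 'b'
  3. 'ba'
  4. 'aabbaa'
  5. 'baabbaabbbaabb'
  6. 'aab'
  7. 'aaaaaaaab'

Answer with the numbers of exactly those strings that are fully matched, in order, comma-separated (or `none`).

2

1 → no match
2 → match
3 → no match
4 → no match
5 → no match
6 → no match
7 → no match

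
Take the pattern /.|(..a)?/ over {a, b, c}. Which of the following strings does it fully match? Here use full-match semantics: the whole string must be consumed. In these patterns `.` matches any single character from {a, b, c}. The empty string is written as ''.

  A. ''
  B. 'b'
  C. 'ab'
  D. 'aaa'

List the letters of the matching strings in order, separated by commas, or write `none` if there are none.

A, B, D

A → match
B → match
C → no match
D → match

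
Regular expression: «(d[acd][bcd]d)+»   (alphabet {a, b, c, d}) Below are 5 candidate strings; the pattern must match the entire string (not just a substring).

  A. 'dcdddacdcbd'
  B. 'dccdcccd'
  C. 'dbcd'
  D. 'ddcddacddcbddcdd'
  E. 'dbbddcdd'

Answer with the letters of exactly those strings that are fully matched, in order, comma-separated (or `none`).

A → no match
B → no match
C → no match
D → match
E → no match

D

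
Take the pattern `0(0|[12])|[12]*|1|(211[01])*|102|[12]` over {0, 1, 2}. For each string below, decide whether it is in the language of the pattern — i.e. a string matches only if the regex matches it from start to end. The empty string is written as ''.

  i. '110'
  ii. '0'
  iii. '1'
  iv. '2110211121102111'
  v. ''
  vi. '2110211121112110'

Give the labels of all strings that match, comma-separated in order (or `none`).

i → no match
ii → no match
iii → match
iv → match
v → match
vi → match

iii, iv, v, vi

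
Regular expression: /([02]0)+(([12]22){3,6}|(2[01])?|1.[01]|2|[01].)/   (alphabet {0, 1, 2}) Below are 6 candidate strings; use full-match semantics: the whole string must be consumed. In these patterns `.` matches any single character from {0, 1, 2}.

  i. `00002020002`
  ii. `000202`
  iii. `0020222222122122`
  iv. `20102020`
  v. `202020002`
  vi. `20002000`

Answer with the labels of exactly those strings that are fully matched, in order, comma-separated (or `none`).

i, iii, v, vi

i → match
ii → no match
iii → match
iv → no match
v → match
vi → match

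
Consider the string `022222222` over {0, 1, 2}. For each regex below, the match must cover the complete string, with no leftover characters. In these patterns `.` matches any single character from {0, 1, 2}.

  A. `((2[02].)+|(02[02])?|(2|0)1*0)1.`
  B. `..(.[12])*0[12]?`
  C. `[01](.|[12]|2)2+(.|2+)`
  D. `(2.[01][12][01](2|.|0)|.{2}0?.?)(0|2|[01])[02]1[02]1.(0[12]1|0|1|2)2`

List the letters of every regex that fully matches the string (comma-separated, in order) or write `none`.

C

A → no match
B → no match
C → match
D → no match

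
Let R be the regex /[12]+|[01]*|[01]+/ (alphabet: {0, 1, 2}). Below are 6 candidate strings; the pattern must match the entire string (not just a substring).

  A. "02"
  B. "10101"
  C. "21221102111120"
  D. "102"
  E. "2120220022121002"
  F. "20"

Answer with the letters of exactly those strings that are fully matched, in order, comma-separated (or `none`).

B

A. "02" → no match
B. "10101" → match
C → no match
D. "102" → no match
E → no match
F. "20" → no match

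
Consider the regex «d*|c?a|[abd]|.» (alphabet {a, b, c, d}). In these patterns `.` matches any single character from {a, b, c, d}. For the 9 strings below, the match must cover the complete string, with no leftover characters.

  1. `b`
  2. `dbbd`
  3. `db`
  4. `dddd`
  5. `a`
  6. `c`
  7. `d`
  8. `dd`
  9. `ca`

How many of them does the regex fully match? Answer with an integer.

1 → match
2 → no match
3 → no match
4 → match
5 → match
6 → match
7 → match
8 → match
9 → match
Total matched: 7

7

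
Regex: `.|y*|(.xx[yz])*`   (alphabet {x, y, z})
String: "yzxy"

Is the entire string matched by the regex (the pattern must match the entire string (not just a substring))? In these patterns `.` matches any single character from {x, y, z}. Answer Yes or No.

No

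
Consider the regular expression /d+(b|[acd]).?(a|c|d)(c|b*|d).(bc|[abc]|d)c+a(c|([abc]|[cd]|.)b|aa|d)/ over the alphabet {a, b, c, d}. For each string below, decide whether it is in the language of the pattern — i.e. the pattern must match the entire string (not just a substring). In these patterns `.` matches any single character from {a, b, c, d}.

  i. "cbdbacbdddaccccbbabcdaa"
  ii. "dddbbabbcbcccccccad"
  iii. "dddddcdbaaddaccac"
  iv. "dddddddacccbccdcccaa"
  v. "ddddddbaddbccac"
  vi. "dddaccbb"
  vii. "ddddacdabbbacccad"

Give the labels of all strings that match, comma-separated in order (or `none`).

ii, v

i → no match — must start with "d"
ii → match
iii → no match
iv → no match
v → match
vi → no match
vii → no match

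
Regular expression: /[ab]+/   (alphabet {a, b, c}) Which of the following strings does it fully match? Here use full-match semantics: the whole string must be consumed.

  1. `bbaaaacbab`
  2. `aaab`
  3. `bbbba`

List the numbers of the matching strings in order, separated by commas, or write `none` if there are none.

2, 3

1. `bbaaaacbab` → no match
2. `aaab` → match
3. `bbbba` → match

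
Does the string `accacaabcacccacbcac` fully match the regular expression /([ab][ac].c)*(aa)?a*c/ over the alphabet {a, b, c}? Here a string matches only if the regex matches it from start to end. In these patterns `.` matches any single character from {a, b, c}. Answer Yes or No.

No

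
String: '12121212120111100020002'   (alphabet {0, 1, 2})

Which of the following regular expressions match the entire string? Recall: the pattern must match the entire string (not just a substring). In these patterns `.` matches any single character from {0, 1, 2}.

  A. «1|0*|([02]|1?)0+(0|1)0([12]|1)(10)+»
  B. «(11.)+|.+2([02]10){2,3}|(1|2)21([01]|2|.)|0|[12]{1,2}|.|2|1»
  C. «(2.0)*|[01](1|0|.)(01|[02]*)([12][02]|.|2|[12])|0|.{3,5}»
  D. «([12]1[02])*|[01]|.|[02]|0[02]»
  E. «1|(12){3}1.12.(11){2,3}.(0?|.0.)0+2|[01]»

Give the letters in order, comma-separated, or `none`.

A → no match
B → no match
C → no match
D → no match
E → match

E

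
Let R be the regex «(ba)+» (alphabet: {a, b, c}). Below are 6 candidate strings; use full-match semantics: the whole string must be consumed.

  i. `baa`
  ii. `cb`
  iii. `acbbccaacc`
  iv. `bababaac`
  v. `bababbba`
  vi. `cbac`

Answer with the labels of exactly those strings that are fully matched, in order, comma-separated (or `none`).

none

i → no match — must end with `ba`
ii → no match — must start with `ba`
iii → no match — must start with `ba`
iv → no match — must end with `ba`
v → no match
vi → no match — must start with `ba`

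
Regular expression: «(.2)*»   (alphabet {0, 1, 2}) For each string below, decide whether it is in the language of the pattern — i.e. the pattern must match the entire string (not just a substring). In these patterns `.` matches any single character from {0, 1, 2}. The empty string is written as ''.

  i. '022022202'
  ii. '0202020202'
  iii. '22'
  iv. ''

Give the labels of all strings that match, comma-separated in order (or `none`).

i → no match
ii → match
iii → match
iv → match

ii, iii, iv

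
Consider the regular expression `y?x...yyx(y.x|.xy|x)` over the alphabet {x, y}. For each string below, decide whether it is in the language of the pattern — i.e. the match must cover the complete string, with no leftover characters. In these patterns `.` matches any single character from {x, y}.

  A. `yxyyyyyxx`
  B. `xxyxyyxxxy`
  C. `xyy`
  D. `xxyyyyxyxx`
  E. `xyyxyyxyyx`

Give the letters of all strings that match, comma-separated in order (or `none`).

A, B, D, E

A → match
B → match
C → no match
D → match
E → match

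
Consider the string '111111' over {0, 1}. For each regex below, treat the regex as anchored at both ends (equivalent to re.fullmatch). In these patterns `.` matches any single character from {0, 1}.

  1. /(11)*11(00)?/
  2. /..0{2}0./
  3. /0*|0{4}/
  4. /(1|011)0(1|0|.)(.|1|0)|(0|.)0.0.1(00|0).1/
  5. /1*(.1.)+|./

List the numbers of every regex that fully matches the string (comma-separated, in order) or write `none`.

1, 5

1 → match
2 → no match
3 → no match
4 → no match
5 → match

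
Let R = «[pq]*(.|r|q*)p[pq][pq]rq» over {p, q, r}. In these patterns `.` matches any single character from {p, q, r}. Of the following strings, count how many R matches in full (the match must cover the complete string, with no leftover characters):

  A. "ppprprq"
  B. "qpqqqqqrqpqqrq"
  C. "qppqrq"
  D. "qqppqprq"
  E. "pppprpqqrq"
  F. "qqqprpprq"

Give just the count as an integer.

3

A. "ppprprq" → no match
B → no match
C. "qppqrq" → match
D. "qqppqprq" → match
E. "pppprpqqrq" → match
F. "qqqprpprq" → no match
Total matched: 3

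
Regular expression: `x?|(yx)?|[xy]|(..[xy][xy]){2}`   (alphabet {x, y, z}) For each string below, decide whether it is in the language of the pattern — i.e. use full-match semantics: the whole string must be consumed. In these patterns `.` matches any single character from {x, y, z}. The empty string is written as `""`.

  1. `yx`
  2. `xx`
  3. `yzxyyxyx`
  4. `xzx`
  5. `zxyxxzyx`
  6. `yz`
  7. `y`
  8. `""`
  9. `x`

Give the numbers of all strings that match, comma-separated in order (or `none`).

1 → match
2 → no match
3 → match
4 → no match
5 → match
6 → no match
7 → match
8 → match
9 → match

1, 3, 5, 7, 8, 9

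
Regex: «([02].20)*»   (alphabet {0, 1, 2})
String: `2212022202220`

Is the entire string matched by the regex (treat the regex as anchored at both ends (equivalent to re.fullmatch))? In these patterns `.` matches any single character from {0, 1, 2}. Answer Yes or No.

No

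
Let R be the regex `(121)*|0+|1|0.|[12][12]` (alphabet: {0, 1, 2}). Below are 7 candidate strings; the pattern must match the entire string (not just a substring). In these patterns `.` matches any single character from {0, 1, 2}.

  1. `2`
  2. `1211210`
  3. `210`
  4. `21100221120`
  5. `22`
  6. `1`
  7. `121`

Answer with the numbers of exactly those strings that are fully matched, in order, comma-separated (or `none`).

5, 6, 7

1. `2` → no match
2. `1211210` → no match
3. `210` → no match
4. `21100221120` → no match
5. `22` → match
6. `1` → match
7. `121` → match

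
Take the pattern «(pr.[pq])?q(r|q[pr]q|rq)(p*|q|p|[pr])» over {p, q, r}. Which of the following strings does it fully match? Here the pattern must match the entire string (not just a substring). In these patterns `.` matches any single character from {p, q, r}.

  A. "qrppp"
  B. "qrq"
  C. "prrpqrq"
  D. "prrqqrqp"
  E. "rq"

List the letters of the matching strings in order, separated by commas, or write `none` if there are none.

A → match
B → match
C → match
D → match
E → no match

A, B, C, D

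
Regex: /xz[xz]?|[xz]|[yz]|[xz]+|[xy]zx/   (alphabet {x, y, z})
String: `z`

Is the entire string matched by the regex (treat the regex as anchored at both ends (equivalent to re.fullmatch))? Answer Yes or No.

Yes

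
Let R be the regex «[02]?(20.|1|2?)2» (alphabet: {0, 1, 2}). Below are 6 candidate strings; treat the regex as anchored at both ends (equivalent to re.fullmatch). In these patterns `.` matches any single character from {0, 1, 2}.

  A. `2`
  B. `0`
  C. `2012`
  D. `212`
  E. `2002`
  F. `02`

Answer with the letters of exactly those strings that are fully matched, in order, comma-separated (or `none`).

A → match
B → no match — must end with `2`
C → match
D → match
E → match
F → match

A, C, D, E, F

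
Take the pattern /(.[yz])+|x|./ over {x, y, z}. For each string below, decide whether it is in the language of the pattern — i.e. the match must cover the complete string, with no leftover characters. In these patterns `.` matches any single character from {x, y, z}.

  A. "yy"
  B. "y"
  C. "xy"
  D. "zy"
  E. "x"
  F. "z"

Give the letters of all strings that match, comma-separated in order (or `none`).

A, B, C, D, E, F

A → match
B → match
C → match
D → match
E → match
F → match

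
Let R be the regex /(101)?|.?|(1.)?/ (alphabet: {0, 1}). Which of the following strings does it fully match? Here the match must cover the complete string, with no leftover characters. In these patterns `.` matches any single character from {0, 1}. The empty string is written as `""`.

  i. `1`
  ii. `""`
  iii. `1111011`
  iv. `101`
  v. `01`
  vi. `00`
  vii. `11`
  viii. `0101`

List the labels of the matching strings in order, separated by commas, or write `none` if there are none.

i, ii, iv, vii

i. `1` → match
ii. `""` → match
iii. `1111011` → no match
iv. `101` → match
v. `01` → no match
vi. `00` → no match
vii. `11` → match
viii. `0101` → no match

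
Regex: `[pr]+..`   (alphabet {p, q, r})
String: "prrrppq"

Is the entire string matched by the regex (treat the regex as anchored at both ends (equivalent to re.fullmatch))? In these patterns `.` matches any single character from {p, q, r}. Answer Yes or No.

Yes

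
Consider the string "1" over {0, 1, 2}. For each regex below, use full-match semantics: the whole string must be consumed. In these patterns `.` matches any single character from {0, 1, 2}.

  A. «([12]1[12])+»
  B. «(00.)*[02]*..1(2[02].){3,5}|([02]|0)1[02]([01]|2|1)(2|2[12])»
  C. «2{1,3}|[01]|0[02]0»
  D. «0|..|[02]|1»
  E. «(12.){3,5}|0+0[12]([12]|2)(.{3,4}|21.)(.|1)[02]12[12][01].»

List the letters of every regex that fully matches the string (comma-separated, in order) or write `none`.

A → no match
B → no match
C → match
D → match
E → no match

C, D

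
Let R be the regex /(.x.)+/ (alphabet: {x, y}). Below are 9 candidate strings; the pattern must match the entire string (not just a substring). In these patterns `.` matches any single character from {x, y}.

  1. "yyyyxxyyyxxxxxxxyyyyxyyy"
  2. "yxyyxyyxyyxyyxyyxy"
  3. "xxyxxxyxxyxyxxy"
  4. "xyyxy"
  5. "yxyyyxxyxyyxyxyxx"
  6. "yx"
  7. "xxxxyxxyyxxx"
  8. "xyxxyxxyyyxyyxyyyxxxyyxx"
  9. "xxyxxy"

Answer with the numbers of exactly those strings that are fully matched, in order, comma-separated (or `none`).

1 → no match
2 → match
3 → match
4 → no match
5 → no match
6 → no match
7 → no match
8 → no match
9 → match

2, 3, 9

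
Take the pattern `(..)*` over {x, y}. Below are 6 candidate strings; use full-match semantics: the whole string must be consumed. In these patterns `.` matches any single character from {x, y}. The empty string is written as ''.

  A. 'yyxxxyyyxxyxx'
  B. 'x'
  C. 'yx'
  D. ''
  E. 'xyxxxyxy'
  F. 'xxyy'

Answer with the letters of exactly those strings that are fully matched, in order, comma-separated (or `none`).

A → no match
B. 'x' → no match
C. 'yx' → match
D. '' → match
E. 'xyxxxyxy' → match
F. 'xxyy' → match

C, D, E, F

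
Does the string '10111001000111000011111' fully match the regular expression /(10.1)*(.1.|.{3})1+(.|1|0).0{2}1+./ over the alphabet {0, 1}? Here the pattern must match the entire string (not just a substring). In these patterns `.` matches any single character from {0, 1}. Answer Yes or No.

Yes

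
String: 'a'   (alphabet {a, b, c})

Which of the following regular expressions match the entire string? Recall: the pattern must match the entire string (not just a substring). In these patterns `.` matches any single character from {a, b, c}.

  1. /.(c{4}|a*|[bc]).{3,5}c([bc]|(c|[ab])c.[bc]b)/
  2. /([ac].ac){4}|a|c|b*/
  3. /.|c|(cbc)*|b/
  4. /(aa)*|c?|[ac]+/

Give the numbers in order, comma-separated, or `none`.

2, 3, 4

1 → no match
2 → match
3 → match
4 → match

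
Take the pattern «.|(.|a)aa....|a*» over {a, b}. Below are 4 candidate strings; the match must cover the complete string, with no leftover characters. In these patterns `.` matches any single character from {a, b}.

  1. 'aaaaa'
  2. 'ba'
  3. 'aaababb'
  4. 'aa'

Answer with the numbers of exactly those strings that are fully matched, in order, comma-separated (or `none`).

1, 3, 4

1. 'aaaaa' → match
2. 'ba' → no match
3. 'aaababb' → match
4. 'aa' → match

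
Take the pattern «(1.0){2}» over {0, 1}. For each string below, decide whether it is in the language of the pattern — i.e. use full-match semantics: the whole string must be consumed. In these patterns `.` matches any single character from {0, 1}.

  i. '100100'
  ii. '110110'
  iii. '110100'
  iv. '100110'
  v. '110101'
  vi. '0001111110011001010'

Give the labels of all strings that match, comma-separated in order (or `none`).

i. '100100' → match
ii. '110110' → match
iii. '110100' → match
iv. '100110' → match
v. '110101' → no match — must end with '0'
vi → no match — must start with '1'

i, ii, iii, iv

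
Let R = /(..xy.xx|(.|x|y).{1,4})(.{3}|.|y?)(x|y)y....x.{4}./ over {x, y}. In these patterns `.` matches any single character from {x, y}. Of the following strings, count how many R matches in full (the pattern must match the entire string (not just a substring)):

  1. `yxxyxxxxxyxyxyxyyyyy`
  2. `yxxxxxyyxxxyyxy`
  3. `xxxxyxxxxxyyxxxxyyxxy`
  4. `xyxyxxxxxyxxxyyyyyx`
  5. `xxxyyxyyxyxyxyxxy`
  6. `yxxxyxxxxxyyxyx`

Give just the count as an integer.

1 → match
2 → no match
3 → no match
4 → no match
5 → no match
6 → match
Total matched: 2

2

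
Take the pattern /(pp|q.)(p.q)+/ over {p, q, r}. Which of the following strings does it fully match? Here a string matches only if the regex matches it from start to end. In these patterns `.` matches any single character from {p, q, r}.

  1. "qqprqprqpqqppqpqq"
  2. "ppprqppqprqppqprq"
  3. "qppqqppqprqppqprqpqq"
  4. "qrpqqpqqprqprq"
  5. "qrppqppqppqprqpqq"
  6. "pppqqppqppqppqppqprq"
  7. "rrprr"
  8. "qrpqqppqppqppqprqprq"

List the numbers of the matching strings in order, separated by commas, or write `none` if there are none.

1, 2, 3, 4, 5, 6, 8

1 → match
2 → match
3 → match
4 → match
5 → match
6 → match
7 → no match — must end with "q"
8 → match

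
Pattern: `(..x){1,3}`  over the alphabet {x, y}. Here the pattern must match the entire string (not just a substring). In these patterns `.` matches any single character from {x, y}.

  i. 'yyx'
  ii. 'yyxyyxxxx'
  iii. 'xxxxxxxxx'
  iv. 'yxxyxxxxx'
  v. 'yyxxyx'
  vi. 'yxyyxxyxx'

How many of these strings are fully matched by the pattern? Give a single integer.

i → match
ii → match
iii → match
iv → match
v → match
vi → no match
Total matched: 5

5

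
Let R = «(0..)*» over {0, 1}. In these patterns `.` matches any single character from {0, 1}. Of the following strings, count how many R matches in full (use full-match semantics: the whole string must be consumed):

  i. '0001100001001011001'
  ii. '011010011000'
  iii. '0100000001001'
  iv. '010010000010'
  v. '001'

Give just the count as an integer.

3

i → no match
ii → match
iii → no match
iv → match
v → match
Total matched: 3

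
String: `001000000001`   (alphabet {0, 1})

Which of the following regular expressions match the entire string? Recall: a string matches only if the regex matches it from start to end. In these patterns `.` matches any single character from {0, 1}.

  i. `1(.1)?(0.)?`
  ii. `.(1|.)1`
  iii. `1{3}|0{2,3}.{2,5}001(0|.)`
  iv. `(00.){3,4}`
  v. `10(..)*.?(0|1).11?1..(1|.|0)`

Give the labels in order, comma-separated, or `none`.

i → no match — must start with `1`
ii → no match
iii → no match
iv → match
v → no match — must start with `10`

iv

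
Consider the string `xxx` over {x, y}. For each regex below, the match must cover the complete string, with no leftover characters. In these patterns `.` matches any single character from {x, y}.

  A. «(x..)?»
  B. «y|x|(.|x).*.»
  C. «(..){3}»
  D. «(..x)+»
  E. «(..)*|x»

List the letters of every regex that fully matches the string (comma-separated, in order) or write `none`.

A → match
B → match
C → no match
D → match
E → no match

A, B, D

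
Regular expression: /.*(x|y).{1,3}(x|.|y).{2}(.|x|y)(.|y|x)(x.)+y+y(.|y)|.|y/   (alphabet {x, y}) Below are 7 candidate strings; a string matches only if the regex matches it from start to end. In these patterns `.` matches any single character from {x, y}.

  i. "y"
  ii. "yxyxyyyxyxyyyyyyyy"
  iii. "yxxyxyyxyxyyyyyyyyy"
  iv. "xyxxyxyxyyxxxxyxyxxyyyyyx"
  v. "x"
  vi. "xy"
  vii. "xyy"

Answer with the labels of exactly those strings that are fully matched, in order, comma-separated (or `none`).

i → match
ii → match
iii → match
iv → match
v → match
vi → no match
vii → no match

i, ii, iii, iv, v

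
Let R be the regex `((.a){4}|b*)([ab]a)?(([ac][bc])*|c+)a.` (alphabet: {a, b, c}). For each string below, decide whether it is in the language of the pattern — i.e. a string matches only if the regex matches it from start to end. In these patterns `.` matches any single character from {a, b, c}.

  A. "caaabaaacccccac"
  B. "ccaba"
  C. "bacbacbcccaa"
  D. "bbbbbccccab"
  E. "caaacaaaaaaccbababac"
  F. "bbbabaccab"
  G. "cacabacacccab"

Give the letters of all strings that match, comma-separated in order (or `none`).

A, D, E, G

A → match
B → no match
C → no match
D → match
E → match
F → no match
G → match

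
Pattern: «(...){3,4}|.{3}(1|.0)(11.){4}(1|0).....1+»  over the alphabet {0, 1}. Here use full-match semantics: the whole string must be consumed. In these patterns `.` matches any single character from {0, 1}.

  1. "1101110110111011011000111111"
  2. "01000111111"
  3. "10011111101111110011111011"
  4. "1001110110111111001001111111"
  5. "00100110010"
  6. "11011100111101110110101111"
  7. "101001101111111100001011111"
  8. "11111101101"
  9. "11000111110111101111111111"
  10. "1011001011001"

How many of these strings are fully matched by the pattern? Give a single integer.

2

1 → no match
2 → no match
3 → no match
4 → match
5 → no match
6 → no match
7 → match
8 → no match
9 → no match
10 → no match
Total matched: 2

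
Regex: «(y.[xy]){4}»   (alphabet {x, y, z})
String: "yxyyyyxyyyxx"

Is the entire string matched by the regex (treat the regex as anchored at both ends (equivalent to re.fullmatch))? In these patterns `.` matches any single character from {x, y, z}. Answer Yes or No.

No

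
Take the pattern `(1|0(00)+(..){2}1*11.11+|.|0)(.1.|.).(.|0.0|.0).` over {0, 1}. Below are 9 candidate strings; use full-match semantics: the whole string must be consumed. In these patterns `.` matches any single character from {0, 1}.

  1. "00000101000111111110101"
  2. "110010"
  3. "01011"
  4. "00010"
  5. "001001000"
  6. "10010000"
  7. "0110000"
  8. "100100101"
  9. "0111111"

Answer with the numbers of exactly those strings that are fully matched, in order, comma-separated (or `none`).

3, 4, 7, 9

1 → no match
2 → no match
3 → match
4 → match
5 → no match
6 → no match
7 → match
8 → no match
9 → match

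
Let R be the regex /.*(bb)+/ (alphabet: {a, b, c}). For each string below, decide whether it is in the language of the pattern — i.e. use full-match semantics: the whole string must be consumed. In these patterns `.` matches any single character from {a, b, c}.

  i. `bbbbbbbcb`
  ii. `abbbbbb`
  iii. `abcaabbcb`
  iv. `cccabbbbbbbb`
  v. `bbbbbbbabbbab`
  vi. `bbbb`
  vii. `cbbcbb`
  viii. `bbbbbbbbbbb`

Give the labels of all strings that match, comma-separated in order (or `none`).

ii, iv, vi, vii, viii

i → no match — must end with `bb`
ii → match
iii → no match — must end with `bb`
iv → match
v → no match — must end with `bb`
vi → match
vii → match
viii → match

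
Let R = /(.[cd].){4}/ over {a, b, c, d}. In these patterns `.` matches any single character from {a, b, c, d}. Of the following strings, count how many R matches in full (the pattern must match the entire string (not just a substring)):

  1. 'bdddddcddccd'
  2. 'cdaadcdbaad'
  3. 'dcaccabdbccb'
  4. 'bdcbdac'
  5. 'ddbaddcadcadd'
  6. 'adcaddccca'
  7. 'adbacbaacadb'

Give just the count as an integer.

2

1. 'bdddddcddccd' → match
2. 'cdaadcdbaad' → no match
3. 'dcaccabdbccb' → match
4. 'bdcbdac' → no match
5 → no match
6. 'adcaddccca' → no match
7. 'adbacbaacadb' → no match
Total matched: 2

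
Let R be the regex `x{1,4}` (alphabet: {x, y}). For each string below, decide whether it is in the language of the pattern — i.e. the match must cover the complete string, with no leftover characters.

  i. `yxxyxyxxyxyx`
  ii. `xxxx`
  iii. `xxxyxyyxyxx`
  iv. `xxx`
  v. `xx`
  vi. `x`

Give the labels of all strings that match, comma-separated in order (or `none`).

ii, iv, v, vi

i. `yxxyxyxxyxyx` → no match — must start with `x`
ii. `xxxx` → match
iii. `xxxyxyyxyxx` → no match
iv. `xxx` → match
v. `xx` → match
vi. `x` → match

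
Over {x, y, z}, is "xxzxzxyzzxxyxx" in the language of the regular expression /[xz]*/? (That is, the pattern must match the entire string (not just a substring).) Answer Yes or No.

No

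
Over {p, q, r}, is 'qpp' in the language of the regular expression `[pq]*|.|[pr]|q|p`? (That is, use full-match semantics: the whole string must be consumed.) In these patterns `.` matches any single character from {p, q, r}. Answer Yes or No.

Yes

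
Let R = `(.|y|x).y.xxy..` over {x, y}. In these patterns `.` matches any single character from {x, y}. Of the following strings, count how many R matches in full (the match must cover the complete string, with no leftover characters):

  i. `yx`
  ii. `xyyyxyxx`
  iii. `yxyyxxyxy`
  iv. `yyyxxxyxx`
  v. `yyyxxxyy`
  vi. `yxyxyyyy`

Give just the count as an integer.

i. `yx` → no match
ii. `xyyyxyxx` → no match
iii. `yxyyxxyxy` → match
iv. `yyyxxxyxx` → match
v. `yyyxxxyy` → no match
vi. `yxyxyyyy` → no match
Total matched: 2

2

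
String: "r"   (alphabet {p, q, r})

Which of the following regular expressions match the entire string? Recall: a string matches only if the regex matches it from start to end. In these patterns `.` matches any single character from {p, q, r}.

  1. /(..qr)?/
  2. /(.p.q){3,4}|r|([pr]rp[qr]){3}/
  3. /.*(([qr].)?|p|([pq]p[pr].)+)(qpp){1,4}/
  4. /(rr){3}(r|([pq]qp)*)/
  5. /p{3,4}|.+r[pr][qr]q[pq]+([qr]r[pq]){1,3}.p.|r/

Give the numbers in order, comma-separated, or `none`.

1 → no match
2 → match
3 → no match — must end with "qpp"
4 → no match — must start with "rr"
5 → match

2, 5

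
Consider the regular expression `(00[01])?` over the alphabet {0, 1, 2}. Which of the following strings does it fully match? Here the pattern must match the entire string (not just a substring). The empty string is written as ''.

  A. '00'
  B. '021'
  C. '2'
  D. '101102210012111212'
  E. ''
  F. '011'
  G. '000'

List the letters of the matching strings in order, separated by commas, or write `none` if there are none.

E, G

A. '00' → no match
B. '021' → no match
C. '2' → no match
D → no match
E. '' → match
F. '011' → no match
G. '000' → match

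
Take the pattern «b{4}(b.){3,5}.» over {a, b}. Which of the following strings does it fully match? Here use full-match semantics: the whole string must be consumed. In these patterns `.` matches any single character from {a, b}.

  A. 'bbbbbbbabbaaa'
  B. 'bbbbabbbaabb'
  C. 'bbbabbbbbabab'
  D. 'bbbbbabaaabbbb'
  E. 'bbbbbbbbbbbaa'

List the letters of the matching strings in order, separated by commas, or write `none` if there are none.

E

A → no match
B. 'bbbbabbbaabb' → no match
C → no match
D → no match
E → match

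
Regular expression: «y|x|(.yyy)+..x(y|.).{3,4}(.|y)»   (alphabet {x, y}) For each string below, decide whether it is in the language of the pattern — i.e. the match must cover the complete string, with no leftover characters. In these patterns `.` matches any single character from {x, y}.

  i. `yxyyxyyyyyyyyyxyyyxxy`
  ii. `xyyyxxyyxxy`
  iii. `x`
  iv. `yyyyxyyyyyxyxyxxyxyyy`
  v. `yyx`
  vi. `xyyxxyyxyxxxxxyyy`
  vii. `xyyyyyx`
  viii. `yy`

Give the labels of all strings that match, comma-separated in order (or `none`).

iii

i → no match
ii → no match
iii → match
iv → no match
v → no match
vi → no match
vii → no match
viii → no match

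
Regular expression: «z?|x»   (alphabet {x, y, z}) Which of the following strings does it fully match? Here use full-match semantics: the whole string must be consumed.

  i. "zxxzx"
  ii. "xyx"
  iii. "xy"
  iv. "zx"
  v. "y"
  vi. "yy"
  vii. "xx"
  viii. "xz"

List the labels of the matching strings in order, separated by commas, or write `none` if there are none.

none

i. "zxxzx" → no match
ii. "xyx" → no match
iii. "xy" → no match
iv. "zx" → no match
v. "y" → no match
vi. "yy" → no match
vii. "xx" → no match
viii. "xz" → no match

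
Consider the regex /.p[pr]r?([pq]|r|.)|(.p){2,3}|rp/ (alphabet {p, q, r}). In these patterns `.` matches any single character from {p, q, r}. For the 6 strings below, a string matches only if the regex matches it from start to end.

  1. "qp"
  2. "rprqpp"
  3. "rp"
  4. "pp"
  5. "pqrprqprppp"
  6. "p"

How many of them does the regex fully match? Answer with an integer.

1 → no match
2 → no match
3 → match
4 → no match
5 → no match
6 → no match
Total matched: 1

1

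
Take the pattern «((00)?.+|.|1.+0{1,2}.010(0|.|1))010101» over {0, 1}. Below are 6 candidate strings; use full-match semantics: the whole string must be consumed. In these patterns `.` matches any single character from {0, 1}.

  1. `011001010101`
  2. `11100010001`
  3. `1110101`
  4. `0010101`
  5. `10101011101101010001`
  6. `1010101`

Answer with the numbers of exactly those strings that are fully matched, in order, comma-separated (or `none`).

1 → match
2 → no match — must end with `010101`
3 → no match — must end with `010101`
4 → match
5 → no match — must end with `010101`
6 → match

1, 4, 6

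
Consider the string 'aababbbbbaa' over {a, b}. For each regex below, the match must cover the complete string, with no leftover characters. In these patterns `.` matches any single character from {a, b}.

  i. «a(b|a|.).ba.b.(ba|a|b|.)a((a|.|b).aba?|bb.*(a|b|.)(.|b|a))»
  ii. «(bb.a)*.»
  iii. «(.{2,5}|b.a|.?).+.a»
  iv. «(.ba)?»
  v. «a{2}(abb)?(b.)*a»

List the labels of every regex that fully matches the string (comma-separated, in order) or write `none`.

i → no match
ii → no match
iii → match
iv → no match
v → match

iii, v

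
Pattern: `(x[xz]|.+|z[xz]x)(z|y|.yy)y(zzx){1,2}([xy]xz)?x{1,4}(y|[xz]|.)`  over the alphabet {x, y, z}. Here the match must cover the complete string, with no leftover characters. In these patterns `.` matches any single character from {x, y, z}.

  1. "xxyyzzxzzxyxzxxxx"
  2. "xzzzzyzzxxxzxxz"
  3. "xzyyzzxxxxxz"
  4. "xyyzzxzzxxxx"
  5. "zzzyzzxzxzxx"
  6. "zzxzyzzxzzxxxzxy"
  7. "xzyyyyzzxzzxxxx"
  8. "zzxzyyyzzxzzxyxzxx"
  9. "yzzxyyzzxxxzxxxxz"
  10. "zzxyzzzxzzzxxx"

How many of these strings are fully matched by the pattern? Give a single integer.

8

1 → match
2 → match
3 → match
4 → match
5 → no match
6 → match
7 → match
8 → match
9 → match
10 → no match
Total matched: 8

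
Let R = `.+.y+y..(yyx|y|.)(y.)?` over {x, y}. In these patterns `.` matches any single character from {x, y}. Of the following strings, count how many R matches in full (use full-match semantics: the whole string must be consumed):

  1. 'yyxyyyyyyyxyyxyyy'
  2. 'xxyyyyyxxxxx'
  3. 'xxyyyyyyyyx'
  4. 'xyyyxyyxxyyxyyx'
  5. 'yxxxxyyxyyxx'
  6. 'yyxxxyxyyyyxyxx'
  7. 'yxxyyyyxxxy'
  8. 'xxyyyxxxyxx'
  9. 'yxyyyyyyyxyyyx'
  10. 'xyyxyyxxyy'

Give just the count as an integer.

1 → no match
2 → no match
3 → match
4 → no match
5 → no match
6 → no match
7 → no match
8 → no match
9 → match
10 → no match
Total matched: 2

2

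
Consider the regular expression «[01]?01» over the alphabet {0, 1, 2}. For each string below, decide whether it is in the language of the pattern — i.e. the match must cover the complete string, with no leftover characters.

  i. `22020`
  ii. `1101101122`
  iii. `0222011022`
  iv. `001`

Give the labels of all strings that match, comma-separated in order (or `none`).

iv

i → no match — must end with `01`
ii → no match — must end with `01`
iii → no match — must end with `01`
iv → match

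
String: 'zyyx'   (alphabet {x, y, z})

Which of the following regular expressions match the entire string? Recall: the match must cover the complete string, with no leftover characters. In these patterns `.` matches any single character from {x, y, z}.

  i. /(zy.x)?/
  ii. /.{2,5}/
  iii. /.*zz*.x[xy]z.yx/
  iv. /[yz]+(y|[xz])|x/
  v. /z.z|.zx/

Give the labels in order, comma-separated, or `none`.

i, ii, iv

i → match
ii → match
iii → no match
iv → match
v → no match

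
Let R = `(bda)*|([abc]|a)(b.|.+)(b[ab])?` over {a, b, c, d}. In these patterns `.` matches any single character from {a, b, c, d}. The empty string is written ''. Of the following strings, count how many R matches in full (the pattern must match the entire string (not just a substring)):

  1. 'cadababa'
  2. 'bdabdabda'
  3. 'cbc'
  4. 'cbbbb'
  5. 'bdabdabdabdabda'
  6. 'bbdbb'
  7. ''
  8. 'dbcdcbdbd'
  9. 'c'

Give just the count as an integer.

1 → match
2 → match
3 → match
4 → match
5 → match
6 → match
7 → match
8 → no match
9 → no match
Total matched: 7

7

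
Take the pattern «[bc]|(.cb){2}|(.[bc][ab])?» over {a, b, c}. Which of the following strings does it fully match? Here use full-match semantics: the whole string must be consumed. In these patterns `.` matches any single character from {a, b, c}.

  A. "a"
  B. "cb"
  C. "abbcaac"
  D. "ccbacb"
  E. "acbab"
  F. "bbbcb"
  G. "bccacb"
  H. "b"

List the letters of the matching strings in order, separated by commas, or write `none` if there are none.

D, H

A → no match
B → no match
C → no match
D → match
E → no match
F → no match
G → no match
H → match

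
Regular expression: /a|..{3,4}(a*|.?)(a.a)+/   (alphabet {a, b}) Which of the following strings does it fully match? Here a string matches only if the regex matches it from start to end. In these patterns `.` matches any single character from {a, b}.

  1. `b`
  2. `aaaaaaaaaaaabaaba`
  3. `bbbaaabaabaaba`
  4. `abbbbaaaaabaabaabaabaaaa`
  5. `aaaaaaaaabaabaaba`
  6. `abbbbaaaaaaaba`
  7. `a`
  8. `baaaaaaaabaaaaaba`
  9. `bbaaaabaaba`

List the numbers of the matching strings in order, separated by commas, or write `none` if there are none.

2, 3, 4, 5, 6, 7, 8, 9

1 → no match — must end with `a`
2 → match
3 → match
4 → match
5 → match
6 → match
7 → match
8 → match
9 → match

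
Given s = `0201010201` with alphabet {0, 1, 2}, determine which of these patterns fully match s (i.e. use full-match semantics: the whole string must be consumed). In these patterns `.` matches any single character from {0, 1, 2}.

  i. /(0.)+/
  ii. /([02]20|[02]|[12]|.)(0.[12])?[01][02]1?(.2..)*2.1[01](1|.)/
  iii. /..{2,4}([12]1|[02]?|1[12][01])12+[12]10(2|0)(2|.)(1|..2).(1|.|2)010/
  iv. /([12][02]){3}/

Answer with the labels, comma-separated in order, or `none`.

i

i → match
ii → no match
iii → no match — must end with `010`
iv → no match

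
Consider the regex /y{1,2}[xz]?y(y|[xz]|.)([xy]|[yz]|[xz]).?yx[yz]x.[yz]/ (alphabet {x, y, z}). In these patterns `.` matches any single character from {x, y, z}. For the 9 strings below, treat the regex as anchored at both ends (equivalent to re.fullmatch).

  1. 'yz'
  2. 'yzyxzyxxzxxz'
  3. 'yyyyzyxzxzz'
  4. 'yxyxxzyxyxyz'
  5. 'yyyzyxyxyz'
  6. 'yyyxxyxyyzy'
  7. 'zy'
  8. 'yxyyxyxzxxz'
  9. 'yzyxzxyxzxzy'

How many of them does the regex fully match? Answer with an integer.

5

1. 'yz' → no match
2. 'yzyxzyxxzxxz' → no match
3. 'yyyyzyxzxzz' → match
4. 'yxyxxzyxyxyz' → match
5. 'yyyzyxyxyz' → match
6. 'yyyxxyxyyzy' → no match
7. 'zy' → no match — must start with 'y'
8. 'yxyyxyxzxxz' → match
9. 'yzyxzxyxzxzy' → match
Total matched: 5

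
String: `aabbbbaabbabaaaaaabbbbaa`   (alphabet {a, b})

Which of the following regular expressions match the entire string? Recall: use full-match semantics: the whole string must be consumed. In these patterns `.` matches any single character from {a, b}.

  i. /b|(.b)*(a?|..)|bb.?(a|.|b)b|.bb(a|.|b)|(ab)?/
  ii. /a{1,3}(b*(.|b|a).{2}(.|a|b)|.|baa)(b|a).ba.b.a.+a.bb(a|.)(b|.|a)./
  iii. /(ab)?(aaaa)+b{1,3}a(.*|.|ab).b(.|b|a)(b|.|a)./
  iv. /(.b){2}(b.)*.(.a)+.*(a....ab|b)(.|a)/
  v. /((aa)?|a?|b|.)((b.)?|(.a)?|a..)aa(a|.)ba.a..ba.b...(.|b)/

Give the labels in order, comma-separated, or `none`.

i → no match
ii → match
iii → no match
iv → no match
v → no match

ii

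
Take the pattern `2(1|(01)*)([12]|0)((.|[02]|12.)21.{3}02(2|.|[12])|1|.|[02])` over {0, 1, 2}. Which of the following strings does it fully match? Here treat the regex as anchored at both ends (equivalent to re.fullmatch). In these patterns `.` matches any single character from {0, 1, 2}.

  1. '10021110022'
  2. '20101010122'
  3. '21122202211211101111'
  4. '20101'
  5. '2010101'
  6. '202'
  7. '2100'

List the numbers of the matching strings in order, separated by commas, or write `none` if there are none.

1 → no match — must start with '2'
2 → match
3 → no match
4 → match
5 → match
6 → match
7 → match

2, 4, 5, 6, 7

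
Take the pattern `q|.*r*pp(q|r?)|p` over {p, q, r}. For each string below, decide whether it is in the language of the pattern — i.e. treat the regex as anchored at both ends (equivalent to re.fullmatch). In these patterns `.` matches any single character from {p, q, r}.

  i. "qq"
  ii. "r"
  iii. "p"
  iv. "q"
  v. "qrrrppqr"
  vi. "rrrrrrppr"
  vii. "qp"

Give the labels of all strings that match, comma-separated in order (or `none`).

iii, iv, vi

i → no match
ii → no match
iii → match
iv → match
v → no match
vi → match
vii → no match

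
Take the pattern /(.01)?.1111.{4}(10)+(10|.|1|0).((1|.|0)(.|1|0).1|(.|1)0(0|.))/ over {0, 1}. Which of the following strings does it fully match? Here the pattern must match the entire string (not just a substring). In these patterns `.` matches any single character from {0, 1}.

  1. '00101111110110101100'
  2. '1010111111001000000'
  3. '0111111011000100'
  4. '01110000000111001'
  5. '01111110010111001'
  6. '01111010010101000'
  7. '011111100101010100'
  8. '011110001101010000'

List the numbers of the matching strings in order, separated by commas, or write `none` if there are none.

1, 2, 3, 5, 6, 7, 8

1 → match
2 → match
3 → match
4 → no match
5 → match
6 → match
7 → match
8 → match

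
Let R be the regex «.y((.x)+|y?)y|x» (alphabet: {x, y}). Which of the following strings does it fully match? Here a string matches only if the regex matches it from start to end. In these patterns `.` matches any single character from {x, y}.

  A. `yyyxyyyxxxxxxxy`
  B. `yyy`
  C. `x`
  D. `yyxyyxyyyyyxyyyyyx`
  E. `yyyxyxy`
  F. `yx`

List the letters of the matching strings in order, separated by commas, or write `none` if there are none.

B, C, E

A → no match
B → match
C → match
D → no match
E → match
F → no match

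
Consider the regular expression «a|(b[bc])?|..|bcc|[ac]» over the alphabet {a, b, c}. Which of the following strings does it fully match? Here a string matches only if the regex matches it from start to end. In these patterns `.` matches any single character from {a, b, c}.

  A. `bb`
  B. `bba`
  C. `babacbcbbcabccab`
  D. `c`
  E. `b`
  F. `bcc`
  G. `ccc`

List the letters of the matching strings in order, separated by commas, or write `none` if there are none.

A, D, F

A → match
B → no match
C → no match
D → match
E → no match
F → match
G → no match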